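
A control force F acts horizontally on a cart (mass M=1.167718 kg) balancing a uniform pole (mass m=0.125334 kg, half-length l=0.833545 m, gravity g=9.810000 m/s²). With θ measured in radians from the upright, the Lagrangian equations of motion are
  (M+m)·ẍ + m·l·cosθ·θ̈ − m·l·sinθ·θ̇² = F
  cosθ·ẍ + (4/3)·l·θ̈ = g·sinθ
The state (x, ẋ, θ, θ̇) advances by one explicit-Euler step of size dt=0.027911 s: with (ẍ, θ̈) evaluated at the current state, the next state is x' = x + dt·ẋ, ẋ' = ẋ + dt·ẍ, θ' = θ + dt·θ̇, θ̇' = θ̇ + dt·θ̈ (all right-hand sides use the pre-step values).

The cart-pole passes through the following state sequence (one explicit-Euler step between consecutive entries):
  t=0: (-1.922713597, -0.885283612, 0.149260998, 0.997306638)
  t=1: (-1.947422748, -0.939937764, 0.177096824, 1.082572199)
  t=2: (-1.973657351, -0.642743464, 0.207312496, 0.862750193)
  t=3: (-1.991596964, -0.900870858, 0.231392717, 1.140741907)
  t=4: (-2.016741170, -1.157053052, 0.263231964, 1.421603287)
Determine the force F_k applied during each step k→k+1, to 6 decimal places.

F_0 = -2.231850 N
F_1 = 12.936824 N
F_2 = -10.956201 N
F_3 = -10.876253 N

step 0→1:
  ẍ = (ẋ'−ẋ)/dt = (-0.939937764−-0.885283612)/0.027911 = -1.958158
  θ̈ = (θ̇'−θ̇)/dt = (1.082572199−0.997306638)/0.027911 = 3.054909
  sinθ=0.148707, cosθ=0.988881
  F = (M+m)·ẍ + m·l·cosθ·θ̈ − m·l·sinθ·θ̇² = -2.532000 + 0.315602 − 0.015452 = -2.231850
step 1→2:
  ẍ = (ẋ'−ẋ)/dt = (-0.642743464−-0.939937764)/0.027911 = 10.647927
  θ̈ = (θ̇'−θ̇)/dt = (0.862750193−1.082572199)/0.027911 = -7.875820
  sinθ=0.176173, cosθ=0.984359
  F = (M+m)·ẍ + m·l·cosθ·θ̈ − m·l·sinθ·θ̇² = 13.768324 + -0.809930 − 0.021570 = 12.936824
step 2→3:
  ẍ = (ẋ'−ẋ)/dt = (-0.900870858−-0.642743464)/0.027911 = -9.248232
  θ̈ = (θ̇'−θ̇)/dt = (1.140741907−0.862750193)/0.027911 = 9.959934
  sinθ=0.205831, cosθ=0.978588
  F = (M+m)·ẍ + m·l·cosθ·θ̈ − m·l·sinθ·θ̇² = -11.958444 + 1.018249 − 0.016006 = -10.956201
step 3→4:
  ẍ = (ẋ'−ẋ)/dt = (-1.157053052−-0.900870858)/0.027911 = -9.178539
  θ̈ = (θ̇'−θ̇)/dt = (1.421603287−1.140741907)/0.027911 = 10.062749
  sinθ=0.229333, cosθ=0.973348
  F = (M+m)·ẍ + m·l·cosθ·θ̈ − m·l·sinθ·θ̇² = -11.868328 + 1.023252 − 0.031177 = -10.876253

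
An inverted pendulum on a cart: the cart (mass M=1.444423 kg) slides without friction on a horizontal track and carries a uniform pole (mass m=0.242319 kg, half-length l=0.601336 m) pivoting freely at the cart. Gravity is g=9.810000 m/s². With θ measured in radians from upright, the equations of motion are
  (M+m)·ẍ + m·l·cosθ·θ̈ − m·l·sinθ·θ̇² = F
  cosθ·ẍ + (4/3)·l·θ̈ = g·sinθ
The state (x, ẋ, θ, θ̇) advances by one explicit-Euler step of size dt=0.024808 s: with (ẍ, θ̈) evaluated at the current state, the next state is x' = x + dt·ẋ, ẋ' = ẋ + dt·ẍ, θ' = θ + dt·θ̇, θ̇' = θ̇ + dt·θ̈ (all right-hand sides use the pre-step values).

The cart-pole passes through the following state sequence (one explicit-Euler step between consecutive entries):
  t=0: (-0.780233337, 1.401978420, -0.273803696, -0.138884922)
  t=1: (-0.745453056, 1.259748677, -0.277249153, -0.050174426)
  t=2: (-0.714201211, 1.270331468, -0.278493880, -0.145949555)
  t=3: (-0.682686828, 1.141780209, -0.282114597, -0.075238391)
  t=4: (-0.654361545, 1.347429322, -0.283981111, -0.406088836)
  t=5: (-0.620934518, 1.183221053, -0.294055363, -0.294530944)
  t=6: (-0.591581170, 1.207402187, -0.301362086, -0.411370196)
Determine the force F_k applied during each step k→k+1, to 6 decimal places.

step 0→1:
  ẍ = (ẋ'−ẋ)/dt = (1.259748677−1.401978420)/0.024808 = -5.733221
  θ̈ = (θ̇'−θ̇)/dt = (-0.050174426−-0.138884922)/0.024808 = 3.575883
  sinθ=-0.270395, cosθ=0.962749
  F = (M+m)·ẍ + m·l·cosθ·θ̈ − m·l·sinθ·θ̇² = -9.670464 + 0.501650 − -0.000760 = -9.168054
step 1→2:
  ẍ = (ẋ'−ẋ)/dt = (1.270331468−1.259748677)/0.024808 = 0.426588
  θ̈ = (θ̇'−θ̇)/dt = (-0.145949555−-0.050174426)/0.024808 = -3.860655
  sinθ=-0.273711, cosθ=0.961812
  F = (M+m)·ẍ + m·l·cosθ·θ̈ − m·l·sinθ·θ̇² = 0.719544 + -0.541073 − -0.000100 = 0.178571
step 2→3:
  ẍ = (ẋ'−ẋ)/dt = (1.141780209−1.270331468)/0.024808 = -5.181847
  θ̈ = (θ̇'−θ̇)/dt = (-0.075238391−-0.145949555)/0.024808 = 2.850337
  sinθ=-0.274908, cosθ=0.961471
  F = (M+m)·ẍ + m·l·cosθ·θ̈ − m·l·sinθ·θ̇² = -8.740439 + 0.399335 − -0.000853 = -8.340251
step 3→4:
  ẍ = (ẋ'−ẋ)/dt = (1.347429322−1.141780209)/0.024808 = 8.289629
  θ̈ = (θ̇'−θ̇)/dt = (-0.406088836−-0.075238391)/0.024808 = -13.336442
  sinθ=-0.278387, cosθ=0.960469
  F = (M+m)·ẍ + m·l·cosθ·θ̈ − m·l·sinθ·θ̇² = 13.982465 + -1.866500 − -0.000230 = 12.116195
step 4→5:
  ẍ = (ẋ'−ẋ)/dt = (1.183221053−1.347429322)/0.024808 = -6.619166
  θ̈ = (θ̇'−θ̇)/dt = (-0.294530944−-0.406088836)/0.024808 = 4.496851
  sinθ=-0.280180, cosθ=0.959948
  F = (M+m)·ẍ + m·l·cosθ·θ̈ − m·l·sinθ·θ̇² = -11.164825 + 0.629015 − -0.006733 = -10.529078
step 5→6:
  ẍ = (ẋ'−ẋ)/dt = (1.207402187−1.183221053)/0.024808 = 0.974731
  θ̈ = (θ̇'−θ̇)/dt = (-0.411370196−-0.294530944)/0.024808 = -4.709741
  sinθ=-0.289836, cosθ=0.957076
  F = (M+m)·ẍ + m·l·cosθ·θ̈ − m·l·sinθ·θ̇² = 1.644120 + -0.656823 − -0.003664 = 0.990961

F_0 = -9.168054 N
F_1 = 0.178571 N
F_2 = -8.340251 N
F_3 = 12.116195 N
F_4 = -10.529078 N
F_5 = 0.990961 N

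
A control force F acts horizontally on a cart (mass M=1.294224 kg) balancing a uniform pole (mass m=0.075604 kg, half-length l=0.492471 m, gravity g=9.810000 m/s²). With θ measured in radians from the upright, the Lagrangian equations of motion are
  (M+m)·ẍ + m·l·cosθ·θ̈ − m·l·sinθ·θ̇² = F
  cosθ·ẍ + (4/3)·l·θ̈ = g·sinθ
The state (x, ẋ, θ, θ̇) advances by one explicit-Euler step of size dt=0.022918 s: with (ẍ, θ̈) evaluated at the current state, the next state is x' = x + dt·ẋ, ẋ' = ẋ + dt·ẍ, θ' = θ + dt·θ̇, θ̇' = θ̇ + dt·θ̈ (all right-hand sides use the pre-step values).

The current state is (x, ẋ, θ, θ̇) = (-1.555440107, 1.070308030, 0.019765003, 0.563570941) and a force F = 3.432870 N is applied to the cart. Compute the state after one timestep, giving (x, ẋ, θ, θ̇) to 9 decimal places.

(-1.530910788, 1.130033223, 0.032680922, 0.479398261)

sinθ=0.019763716, cosθ=0.999804679
temp = (F + m·l·θ̇²·sinθ)/(M+m) = (3.432870 + 0.000233717)/1.369828 = 2.506229773
θ̈ = (g·sinθ − cosθ·temp)/(l·(4/3 − m·cos²θ/(M+m))) = -3.672775972
ẍ = temp − m·l·θ̈·cosθ/(M+m) = 2.606038611
Euler: x'=-1.555440107+0.022918·1.070308030=-1.530910788, ẋ'=1.070308030+0.022918·2.606038611=1.130033223
       θ'=0.019765003+0.022918·0.563570941=0.032680922, θ̇'=0.563570941+0.022918·-3.672775972=0.479398261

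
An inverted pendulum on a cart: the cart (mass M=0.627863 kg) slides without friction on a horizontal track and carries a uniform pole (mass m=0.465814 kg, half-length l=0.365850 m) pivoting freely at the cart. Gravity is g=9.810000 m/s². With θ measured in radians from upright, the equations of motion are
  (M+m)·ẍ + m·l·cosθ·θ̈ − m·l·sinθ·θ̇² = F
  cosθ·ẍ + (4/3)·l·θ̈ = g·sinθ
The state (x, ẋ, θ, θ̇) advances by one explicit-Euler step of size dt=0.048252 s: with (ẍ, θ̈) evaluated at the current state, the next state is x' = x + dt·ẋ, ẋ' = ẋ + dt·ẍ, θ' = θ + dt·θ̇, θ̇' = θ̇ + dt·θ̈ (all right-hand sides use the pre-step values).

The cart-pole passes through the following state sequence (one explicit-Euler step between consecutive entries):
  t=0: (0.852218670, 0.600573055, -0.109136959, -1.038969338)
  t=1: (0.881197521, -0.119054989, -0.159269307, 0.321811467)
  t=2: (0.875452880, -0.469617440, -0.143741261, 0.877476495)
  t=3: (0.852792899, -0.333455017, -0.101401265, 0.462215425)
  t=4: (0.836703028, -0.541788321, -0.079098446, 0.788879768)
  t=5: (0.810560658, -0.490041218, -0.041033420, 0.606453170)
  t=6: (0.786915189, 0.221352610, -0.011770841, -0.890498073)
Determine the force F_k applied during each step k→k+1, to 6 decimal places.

step 0→1:
  ẍ = (ẋ'−ẋ)/dt = (-0.119054989−0.600573055)/0.048252 = -14.913953
  θ̈ = (θ̇'−θ̇)/dt = (0.321811467−-1.038969338)/0.048252 = 28.201542
  sinθ=-0.108920, cosθ=0.994050
  F = (M+m)·ẍ + m·l·cosθ·θ̈ − m·l·sinθ·θ̇² = -16.311047 + 4.777458 − -0.020037 = -11.513552
step 1→2:
  ẍ = (ẋ'−ẋ)/dt = (-0.469617440−-0.119054989)/0.048252 = -7.265242
  θ̈ = (θ̇'−θ̇)/dt = (0.877476495−0.321811467)/0.048252 = 11.515896
  sinθ=-0.158597, cosθ=0.987343
  F = (M+m)·ẍ + m·l·cosθ·θ̈ − m·l·sinθ·θ̇² = -7.945828 + 1.937678 − -0.002799 = -6.005351
step 2→3:
  ẍ = (ẋ'−ẋ)/dt = (-0.333455017−-0.469617440)/0.048252 = 2.821902
  θ̈ = (θ̇'−θ̇)/dt = (0.462215425−0.877476495)/0.048252 = -8.606090
  sinθ=-0.143247, cosθ=0.989687
  F = (M+m)·ẍ + m·l·cosθ·θ̈ − m·l·sinθ·θ̇² = 3.086249 + -1.451508 − -0.018796 = 1.653538
step 3→4:
  ẍ = (ẋ'−ẋ)/dt = (-0.541788321−-0.333455017)/0.048252 = -4.317610
  θ̈ = (θ̇'−θ̇)/dt = (0.788879768−0.462215425)/0.048252 = 6.769965
  sinθ=-0.101228, cosθ=0.994863
  F = (M+m)·ẍ + m·l·cosθ·θ̈ − m·l·sinθ·θ̇² = -4.722070 + 1.147798 − -0.003686 = -3.570587
step 4→5:
  ẍ = (ẋ'−ẋ)/dt = (-0.490041218−-0.541788321)/0.048252 = 1.072434
  θ̈ = (θ̇'−θ̇)/dt = (0.606453170−0.788879768)/0.048252 = -3.780705
  sinθ=-0.079016, cosθ=0.996873
  F = (M+m)·ẍ + m·l·cosθ·θ̈ − m·l·sinθ·θ̇² = 1.172897 + -0.642286 − -0.008380 = 0.538991
step 5→6:
  ẍ = (ẋ'−ẋ)/dt = (0.221352610−-0.490041218)/0.048252 = 14.743302
  θ̈ = (θ̇'−θ̇)/dt = (-0.890498073−0.606453170)/0.048252 = -31.023610
  sinθ=-0.041022, cosθ=0.999158
  F = (M+m)·ẍ + m·l·cosθ·θ̈ − m·l·sinθ·θ̇² = 16.124411 + -5.282533 − -0.002571 = 10.844449

F_0 = -11.513552 N
F_1 = -6.005351 N
F_2 = 1.653538 N
F_3 = -3.570587 N
F_4 = 0.538991 N
F_5 = 10.844449 N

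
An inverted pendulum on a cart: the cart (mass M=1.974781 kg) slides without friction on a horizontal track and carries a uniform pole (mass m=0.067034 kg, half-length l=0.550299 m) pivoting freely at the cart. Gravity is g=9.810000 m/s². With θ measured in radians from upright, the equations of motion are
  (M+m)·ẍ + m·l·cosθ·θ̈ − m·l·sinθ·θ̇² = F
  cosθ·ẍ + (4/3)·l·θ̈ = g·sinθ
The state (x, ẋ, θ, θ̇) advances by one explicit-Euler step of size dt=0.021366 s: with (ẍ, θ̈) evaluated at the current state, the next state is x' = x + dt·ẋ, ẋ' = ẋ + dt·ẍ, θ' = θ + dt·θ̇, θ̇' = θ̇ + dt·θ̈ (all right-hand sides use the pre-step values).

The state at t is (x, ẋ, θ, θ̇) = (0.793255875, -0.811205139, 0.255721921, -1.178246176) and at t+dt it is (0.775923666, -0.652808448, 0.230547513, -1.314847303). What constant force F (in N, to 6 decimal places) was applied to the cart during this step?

F = 14.895853 N

ẍ = (ẋ'−ẋ)/dt = (-0.652808448−-0.811205139)/0.021366 = 7.413493
θ̈ = (θ̇'−θ̇)/dt = (-1.314847303−-1.178246176)/0.021366 = -6.393388
sinθ=0.252944, cosθ=0.967481
F = (M+m)·ẍ + m·l·cosθ·θ̈ − m·l·sinθ·θ̇² = 15.136981 + -0.228175 − 0.012954 = 14.895853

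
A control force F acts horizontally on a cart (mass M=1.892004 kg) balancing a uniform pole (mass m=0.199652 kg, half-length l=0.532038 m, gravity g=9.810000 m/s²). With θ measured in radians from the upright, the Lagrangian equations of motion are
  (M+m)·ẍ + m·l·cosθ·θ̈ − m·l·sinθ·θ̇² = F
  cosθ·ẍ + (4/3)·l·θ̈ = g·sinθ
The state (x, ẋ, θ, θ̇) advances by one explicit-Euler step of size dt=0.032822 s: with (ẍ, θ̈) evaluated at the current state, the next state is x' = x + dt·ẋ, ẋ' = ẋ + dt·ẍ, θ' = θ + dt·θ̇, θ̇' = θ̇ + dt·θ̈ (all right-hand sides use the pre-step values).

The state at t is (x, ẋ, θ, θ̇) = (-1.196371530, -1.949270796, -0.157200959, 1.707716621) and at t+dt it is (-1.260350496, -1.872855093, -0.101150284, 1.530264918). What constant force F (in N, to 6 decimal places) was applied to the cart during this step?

ẍ = (ẋ'−ẋ)/dt = (-1.872855093−-1.949270796)/0.032822 = 2.328185
θ̈ = (θ̇'−θ̇)/dt = (1.530264918−1.707716621)/0.032822 = -5.406487
sinθ=-0.156554, cosθ=0.987669
F = (M+m)·ẍ + m·l·cosθ·θ̈ − m·l·sinθ·θ̇² = 4.869763 + -0.567209 − -0.048497 = 4.351051

F = 4.351051 N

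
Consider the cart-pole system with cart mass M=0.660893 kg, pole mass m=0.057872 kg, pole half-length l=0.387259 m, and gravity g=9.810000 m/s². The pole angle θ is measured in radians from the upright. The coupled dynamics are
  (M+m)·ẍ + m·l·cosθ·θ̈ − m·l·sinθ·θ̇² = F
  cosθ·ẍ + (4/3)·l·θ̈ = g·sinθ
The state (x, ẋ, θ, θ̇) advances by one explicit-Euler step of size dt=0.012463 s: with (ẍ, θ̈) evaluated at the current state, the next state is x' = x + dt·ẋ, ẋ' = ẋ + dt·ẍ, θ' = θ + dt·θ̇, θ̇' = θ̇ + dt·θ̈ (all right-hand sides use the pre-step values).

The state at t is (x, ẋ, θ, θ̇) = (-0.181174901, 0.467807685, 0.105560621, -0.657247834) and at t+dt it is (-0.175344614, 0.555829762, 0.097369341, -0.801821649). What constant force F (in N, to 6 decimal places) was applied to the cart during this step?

F = 4.816850 N

ẍ = (ẋ'−ẋ)/dt = (0.555829762−0.467807685)/0.012463 = 7.062672
θ̈ = (θ̇'−θ̇)/dt = (-0.801821649−-0.657247834)/0.012463 = -11.600242
sinθ=0.105365, cosθ=0.994434
F = (M+m)·ẍ + m·l·cosθ·θ̈ − m·l·sinθ·θ̇² = 5.076401 + -0.258531 − 0.001020 = 4.816850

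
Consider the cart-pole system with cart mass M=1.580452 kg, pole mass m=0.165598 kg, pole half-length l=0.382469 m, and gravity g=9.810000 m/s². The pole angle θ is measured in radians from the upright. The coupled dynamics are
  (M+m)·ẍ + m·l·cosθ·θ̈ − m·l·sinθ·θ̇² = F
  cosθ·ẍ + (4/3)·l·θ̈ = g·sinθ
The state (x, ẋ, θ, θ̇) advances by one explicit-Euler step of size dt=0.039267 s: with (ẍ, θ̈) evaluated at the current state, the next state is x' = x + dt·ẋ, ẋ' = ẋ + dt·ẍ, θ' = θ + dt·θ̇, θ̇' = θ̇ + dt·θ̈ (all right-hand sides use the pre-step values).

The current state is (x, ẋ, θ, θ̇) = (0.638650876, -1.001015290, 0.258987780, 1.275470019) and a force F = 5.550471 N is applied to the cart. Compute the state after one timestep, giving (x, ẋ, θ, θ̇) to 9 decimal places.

(0.599344009, -0.873933745, 0.309071661, 1.228034041)

sinθ=0.256102221, cosθ=0.966649705
temp = (F + m·l·θ̇²·sinθ)/(M+m) = (5.550471 + 0.026387921)/1.746050 = 3.193985809
θ̈ = (g·sinθ − cosθ·temp)/(l·(4/3 − m·cos²θ/(M+m))) = -1.208036725
ẍ = temp − m·l·θ̈·cosθ/(M+m) = 3.236344634
Euler: x'=0.638650876+0.039267·-1.001015290=0.599344009, ẋ'=-1.001015290+0.039267·3.236344634=-0.873933745
       θ'=0.258987780+0.039267·1.275470019=0.309071661, θ̇'=1.275470019+0.039267·-1.208036725=1.228034041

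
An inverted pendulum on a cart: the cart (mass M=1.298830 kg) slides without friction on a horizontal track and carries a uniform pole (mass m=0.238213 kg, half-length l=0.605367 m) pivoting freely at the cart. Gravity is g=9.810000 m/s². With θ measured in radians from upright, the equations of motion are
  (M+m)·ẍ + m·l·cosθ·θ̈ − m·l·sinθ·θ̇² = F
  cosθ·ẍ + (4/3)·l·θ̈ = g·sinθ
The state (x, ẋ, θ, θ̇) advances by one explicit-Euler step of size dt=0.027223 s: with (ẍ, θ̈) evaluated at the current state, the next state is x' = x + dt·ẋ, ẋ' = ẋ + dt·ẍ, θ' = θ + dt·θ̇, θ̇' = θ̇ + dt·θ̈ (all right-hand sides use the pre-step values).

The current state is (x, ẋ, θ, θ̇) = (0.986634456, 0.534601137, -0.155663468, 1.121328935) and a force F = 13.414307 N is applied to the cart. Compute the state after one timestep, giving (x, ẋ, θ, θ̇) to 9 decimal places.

sinθ=-0.155035579, cosθ=0.987908887
temp = (F + m·l·θ̇²·sinθ)/(M+m) = (13.414307 + -0.028111346)/1.537043 = 8.709057362
θ̈ = (g·sinθ − cosθ·temp)/(l·(4/3 − m·cos²θ/(M+m))) = -14.148670907
ẍ = temp − m·l·θ̈·cosθ/(M+m) = 10.020443901
Euler: x'=0.986634456+0.027223·0.534601137=1.001187903, ẋ'=0.534601137+0.027223·10.020443901=0.807387681
       θ'=-0.155663468+0.027223·1.121328935=-0.125137530, θ̇'=1.121328935+0.027223·-14.148670907=0.736159667

(1.001187903, 0.807387681, -0.125137530, 0.736159667)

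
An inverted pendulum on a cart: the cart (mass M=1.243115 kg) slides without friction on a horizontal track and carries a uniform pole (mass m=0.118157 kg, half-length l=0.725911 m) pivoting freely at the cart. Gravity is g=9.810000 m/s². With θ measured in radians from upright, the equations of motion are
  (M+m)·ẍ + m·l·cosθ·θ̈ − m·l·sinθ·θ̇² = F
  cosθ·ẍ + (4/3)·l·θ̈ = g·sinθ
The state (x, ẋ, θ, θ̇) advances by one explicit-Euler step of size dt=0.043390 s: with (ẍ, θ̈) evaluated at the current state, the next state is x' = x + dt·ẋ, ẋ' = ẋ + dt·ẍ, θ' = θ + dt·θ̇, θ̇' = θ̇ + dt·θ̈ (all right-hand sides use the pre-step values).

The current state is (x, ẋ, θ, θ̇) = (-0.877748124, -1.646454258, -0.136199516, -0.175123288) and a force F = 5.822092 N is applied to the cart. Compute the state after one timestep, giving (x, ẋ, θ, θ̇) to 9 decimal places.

sinθ=-0.135778816, cosθ=0.990739175
temp = (F + m·l·θ̇²·sinθ)/(M+m) = (5.822092 + -0.000357160)/1.361272 = 4.276687422
θ̈ = (g·sinθ − cosθ·temp)/(l·(4/3 − m·cos²θ/(M+m))) = -6.146643629
ẍ = temp − m·l·θ̈·cosθ/(M+m) = 4.660390508
Euler: x'=-0.877748124+0.043390·-1.646454258=-0.949187774, ẋ'=-1.646454258+0.043390·4.660390508=-1.444239914
       θ'=-0.136199516+0.043390·-0.175123288=-0.143798115, θ̇'=-0.175123288+0.043390·-6.146643629=-0.441826155

(-0.949187774, -1.444239914, -0.143798115, -0.441826155)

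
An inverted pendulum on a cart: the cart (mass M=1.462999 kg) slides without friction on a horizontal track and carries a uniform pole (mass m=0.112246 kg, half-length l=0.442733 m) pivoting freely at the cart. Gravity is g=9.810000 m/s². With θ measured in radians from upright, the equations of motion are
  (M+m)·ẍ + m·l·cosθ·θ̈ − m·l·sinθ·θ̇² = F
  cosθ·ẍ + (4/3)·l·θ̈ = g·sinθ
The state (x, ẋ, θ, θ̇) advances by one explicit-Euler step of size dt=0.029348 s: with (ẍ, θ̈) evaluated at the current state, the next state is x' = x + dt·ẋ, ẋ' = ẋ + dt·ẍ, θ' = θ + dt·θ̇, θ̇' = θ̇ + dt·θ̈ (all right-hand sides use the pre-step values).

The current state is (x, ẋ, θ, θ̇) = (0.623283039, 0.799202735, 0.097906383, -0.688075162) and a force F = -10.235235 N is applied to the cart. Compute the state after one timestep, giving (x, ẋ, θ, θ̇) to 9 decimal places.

(0.646738041, 0.596319747, 0.077712753, -0.298358340)

sinθ=0.097750042, cosθ=0.995210997
temp = (F + m·l·θ̇²·sinθ)/(M+m) = (-10.235235 + 0.002299860)/1.575245 = -6.496091173
θ̈ = (g·sinθ − cosθ·temp)/(l·(4/3 − m·cos²θ/(M+m))) = 13.279161186
ẍ = temp − m·l·θ̈·cosθ/(M+m) = -6.913009001
Euler: x'=0.623283039+0.029348·0.799202735=0.646738041, ẋ'=0.799202735+0.029348·-6.913009001=0.596319747
       θ'=0.097906383+0.029348·-0.688075162=0.077712753, θ̇'=-0.688075162+0.029348·13.279161186=-0.298358340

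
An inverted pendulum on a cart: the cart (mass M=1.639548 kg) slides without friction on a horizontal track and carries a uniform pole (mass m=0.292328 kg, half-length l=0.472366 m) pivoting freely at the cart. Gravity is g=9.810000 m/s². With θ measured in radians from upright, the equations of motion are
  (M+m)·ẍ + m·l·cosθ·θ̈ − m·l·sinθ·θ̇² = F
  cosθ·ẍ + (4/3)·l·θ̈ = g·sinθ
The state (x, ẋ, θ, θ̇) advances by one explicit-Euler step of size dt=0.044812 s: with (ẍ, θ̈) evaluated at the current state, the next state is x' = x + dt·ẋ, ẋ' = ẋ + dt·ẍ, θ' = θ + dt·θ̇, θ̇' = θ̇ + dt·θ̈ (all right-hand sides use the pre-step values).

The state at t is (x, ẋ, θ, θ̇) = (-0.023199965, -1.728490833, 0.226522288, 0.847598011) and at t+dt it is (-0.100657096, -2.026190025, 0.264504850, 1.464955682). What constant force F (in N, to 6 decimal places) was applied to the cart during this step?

ẍ = (ẋ'−ẋ)/dt = (-2.026190025−-1.728490833)/0.044812 = -6.643292
θ̈ = (θ̇'−θ̇)/dt = (1.464955682−0.847598011)/0.044812 = 13.776615
sinθ=0.224590, cosθ=0.974453
F = (M+m)·ẍ + m·l·cosθ·θ̈ − m·l·sinθ·θ̇² = -12.834016 + 1.853756 − 0.022280 = -11.002540

F = -11.002540 N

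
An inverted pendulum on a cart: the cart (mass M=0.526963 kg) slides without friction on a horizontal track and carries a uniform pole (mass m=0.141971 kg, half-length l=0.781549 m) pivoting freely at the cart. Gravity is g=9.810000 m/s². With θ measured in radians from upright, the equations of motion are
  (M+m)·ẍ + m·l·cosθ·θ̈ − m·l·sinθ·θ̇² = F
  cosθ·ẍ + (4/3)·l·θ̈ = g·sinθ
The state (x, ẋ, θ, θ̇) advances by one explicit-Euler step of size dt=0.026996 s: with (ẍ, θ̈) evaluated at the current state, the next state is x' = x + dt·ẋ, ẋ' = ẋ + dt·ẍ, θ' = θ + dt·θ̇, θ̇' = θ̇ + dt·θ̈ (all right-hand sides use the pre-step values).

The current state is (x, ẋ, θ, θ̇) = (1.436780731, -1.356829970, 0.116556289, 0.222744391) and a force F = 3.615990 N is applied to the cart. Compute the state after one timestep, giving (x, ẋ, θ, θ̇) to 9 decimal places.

(1.400151749, -1.189463046, 0.122569497, 0.092777978)

sinθ=0.116292558, cosθ=0.993215002
temp = (F + m·l·θ̇²·sinθ)/(M+m) = (3.615990 + 0.000640208)/0.668934 = 5.406557610
θ̈ = (g·sinθ − cosθ·temp)/(l·(4/3 − m·cos²θ/(M+m))) = -4.814284068
ẍ = temp − m·l·θ̈·cosθ/(M+m) = 6.199693433
Euler: x'=1.436780731+0.026996·-1.356829970=1.400151749, ẋ'=-1.356829970+0.026996·6.199693433=-1.189463046
       θ'=0.116556289+0.026996·0.222744391=0.122569497, θ̇'=0.222744391+0.026996·-4.814284068=0.092777978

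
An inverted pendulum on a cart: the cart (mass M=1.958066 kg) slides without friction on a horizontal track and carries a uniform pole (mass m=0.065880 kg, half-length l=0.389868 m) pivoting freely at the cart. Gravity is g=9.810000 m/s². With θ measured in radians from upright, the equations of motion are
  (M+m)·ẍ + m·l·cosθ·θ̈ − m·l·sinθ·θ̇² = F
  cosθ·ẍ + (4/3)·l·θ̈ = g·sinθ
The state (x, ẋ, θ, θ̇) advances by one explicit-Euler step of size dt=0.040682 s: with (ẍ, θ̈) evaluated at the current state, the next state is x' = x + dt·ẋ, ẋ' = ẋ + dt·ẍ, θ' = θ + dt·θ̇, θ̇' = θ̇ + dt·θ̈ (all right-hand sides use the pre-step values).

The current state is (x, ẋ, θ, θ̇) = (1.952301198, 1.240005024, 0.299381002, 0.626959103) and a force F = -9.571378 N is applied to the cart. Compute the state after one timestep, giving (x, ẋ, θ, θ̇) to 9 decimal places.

sinθ=0.294928799, cosθ=0.955519233
temp = (F + m·l·θ̇²·sinθ)/(M+m) = (-9.571378 + 0.002977603)/2.023946 = -4.727596683
θ̈ = (g·sinθ − cosθ·temp)/(l·(4/3 − m·cos²θ/(M+m))) = 14.580900910
ẍ = temp − m·l·θ̈·cosθ/(M+m) = -4.904402298
Euler: x'=1.952301198+0.040682·1.240005024=2.002747082, ẋ'=1.240005024+0.040682·-4.904402298=1.040484130
       θ'=0.299381002+0.040682·0.626959103=0.324886952, θ̇'=0.626959103+0.040682·14.580900910=1.220139314

(2.002747082, 1.040484130, 0.324886952, 1.220139314)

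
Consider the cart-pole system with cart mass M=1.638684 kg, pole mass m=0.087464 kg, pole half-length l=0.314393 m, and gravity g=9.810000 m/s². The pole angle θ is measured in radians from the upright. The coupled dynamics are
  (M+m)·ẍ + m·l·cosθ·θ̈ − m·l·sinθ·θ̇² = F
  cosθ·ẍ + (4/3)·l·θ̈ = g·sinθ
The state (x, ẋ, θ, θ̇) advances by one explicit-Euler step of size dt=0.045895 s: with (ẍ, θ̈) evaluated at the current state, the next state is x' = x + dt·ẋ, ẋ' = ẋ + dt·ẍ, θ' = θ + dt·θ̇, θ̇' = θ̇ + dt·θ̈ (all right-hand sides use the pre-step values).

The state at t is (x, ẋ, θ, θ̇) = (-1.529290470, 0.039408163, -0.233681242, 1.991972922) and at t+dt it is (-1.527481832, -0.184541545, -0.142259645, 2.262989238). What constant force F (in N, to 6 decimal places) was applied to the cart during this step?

F = -8.239697 N

ẍ = (ẋ'−ẋ)/dt = (-0.184541545−0.039408163)/0.045895 = -4.879610
θ̈ = (θ̇'−θ̇)/dt = (2.262989238−1.991972922)/0.045895 = 5.905138
sinθ=-0.231560, cosθ=0.972821
F = (M+m)·ẍ + m·l·cosθ·θ̈ − m·l·sinθ·θ̇² = -8.422929 + 0.157967 − -0.025266 = -8.239697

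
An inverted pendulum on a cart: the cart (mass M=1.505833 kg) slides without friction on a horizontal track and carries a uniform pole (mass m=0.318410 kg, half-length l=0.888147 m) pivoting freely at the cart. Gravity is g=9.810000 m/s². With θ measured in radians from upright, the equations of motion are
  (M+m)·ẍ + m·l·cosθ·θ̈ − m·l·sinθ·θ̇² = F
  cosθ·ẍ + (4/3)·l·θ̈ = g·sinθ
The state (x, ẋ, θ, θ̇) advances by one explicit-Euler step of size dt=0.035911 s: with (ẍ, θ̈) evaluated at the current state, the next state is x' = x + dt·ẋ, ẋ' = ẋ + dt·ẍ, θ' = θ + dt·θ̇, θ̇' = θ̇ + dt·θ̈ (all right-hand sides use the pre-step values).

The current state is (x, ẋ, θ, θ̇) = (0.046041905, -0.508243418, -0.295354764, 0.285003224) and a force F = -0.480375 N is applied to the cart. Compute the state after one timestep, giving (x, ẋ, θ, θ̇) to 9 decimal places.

(0.027790376, -0.504545945, -0.285120013, 0.195422795)

sinθ=-0.291079271, cosθ=0.956698938
temp = (F + m·l·θ̇²·sinθ)/(M+m) = (-0.480375 + -0.006686246)/1.824243 = -0.266993622
θ̈ = (g·sinθ − cosθ·temp)/(l·(4/3 − m·cos²θ/(M+m))) = -2.494512239
ẍ = temp − m·l·θ̈·cosθ/(M+m) = 0.102962139
Euler: x'=0.046041905+0.035911·-0.508243418=0.027790376, ẋ'=-0.508243418+0.035911·0.102962139=-0.504545945
       θ'=-0.295354764+0.035911·0.285003224=-0.285120013, θ̇'=0.285003224+0.035911·-2.494512239=0.195422795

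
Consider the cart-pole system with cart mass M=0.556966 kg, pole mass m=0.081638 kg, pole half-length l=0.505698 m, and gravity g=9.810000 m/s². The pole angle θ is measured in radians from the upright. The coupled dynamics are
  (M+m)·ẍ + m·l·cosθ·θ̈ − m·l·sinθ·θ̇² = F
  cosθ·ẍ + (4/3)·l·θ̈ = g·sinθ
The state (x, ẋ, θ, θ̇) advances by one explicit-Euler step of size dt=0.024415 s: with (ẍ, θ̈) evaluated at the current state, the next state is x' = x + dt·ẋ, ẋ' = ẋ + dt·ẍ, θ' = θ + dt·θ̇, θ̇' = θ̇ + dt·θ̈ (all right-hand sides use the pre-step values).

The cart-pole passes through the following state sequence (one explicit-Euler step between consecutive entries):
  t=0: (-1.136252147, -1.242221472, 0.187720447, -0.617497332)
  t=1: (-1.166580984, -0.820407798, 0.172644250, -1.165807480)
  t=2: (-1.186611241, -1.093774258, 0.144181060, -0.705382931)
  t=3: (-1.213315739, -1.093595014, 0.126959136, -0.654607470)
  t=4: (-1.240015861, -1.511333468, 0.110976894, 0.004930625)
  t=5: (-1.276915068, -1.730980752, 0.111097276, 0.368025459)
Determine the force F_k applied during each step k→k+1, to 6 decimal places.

step 0→1:
  ẍ = (ẋ'−ẋ)/dt = (-0.820407798−-1.242221472)/0.024415 = 17.276825
  θ̈ = (θ̇'−θ̇)/dt = (-1.165807480−-0.617497332)/0.024415 = -22.457921
  sinθ=0.186620, cosθ=0.982432
  F = (M+m)·ẍ + m·l·cosθ·θ̈ − m·l·sinθ·θ̇² = 11.033049 + -0.910869 − 0.002938 = 10.119243
step 1→2:
  ẍ = (ẋ'−ẋ)/dt = (-1.093774258−-0.820407798)/0.024415 = -11.196660
  θ̈ = (θ̇'−θ̇)/dt = (-0.705382931−-1.165807480)/0.024415 = 18.858265
  sinθ=0.171788, cosθ=0.985134
  F = (M+m)·ẍ + m·l·cosθ·θ̈ − m·l·sinθ·θ̇² = -7.150232 + 0.766974 − 0.009639 = -6.392897
step 2→3:
  ẍ = (ẋ'−ẋ)/dt = (-1.093595014−-1.093774258)/0.024415 = 0.007342
  θ̈ = (θ̇'−θ̇)/dt = (-0.654607470−-0.705382931)/0.024415 = 2.079683
  sinθ=0.143682, cosθ=0.989624
  F = (M+m)·ẍ + m·l·cosθ·θ̈ − m·l·sinθ·θ̇² = 0.004688 + 0.084967 − 0.002951 = 0.086704
step 3→4:
  ẍ = (ẋ'−ẋ)/dt = (-1.511333468−-1.093595014)/0.024415 = -17.109910
  θ̈ = (θ̇'−θ̇)/dt = (0.004930625−-0.654607470)/0.024415 = 27.013643
  sinθ=0.126618, cosθ=0.991952
  F = (M+m)·ẍ + m·l·cosθ·θ̈ − m·l·sinθ·θ̇² = -10.926457 + 1.106260 − 0.002240 = -9.822437
step 4→5:
  ẍ = (ẋ'−ẋ)/dt = (-1.730980752−-1.511333468)/0.024415 = -8.996407
  θ̈ = (θ̇'−θ̇)/dt = (0.368025459−0.004930625)/0.024415 = 14.871793
  sinθ=0.110749, cosθ=0.993848
  F = (M+m)·ẍ + m·l·cosθ·θ̈ − m·l·sinθ·θ̇² = -5.745142 + 0.610193 − 0.000000 = -5.134949

F_0 = 10.119243 N
F_1 = -6.392897 N
F_2 = 0.086704 N
F_3 = -9.822437 N
F_4 = -5.134949 N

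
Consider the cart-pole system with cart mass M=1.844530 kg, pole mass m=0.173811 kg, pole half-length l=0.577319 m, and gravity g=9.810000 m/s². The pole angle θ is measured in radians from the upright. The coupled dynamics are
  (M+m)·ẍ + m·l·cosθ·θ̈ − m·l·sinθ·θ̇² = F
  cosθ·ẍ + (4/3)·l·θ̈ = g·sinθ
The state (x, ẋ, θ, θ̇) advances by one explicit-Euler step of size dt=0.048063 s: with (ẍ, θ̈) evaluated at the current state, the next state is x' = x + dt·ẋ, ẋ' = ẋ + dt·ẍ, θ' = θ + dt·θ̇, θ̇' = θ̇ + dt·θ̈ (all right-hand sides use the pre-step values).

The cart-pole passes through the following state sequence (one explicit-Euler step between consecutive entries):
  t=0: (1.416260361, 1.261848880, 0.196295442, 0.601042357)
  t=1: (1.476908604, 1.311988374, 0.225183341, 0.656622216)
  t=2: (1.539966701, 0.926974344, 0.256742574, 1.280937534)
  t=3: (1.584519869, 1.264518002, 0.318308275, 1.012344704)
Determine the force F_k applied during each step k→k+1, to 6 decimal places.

F_0 = 2.212280 N
F_1 = -14.907288 N
F_2 = 13.590504 N

step 0→1:
  ẍ = (ẋ'−ẋ)/dt = (1.311988374−1.261848880)/0.048063 = 1.043204
  θ̈ = (θ̇'−θ̇)/dt = (0.656622216−0.601042357)/0.048063 = 1.156396
  sinθ=0.195037, cosθ=0.980796
  F = (M+m)·ẍ + m·l·cosθ·θ̈ − m·l·sinθ·θ̇² = 2.105541 + 0.113809 − 0.007070 = 2.212280
step 1→2:
  ẍ = (ẋ'−ẋ)/dt = (0.926974344−1.311988374)/0.048063 = -8.010612
  θ̈ = (θ̇'−θ̇)/dt = (1.280937534−0.656622216)/0.048063 = 12.989520
  sinθ=0.223285, cosθ=0.974753
  F = (M+m)·ẍ + m·l·cosθ·θ̈ − m·l·sinθ·θ̇² = -16.168146 + 1.270518 − 0.009660 = -14.907288
step 2→3:
  ẍ = (ẋ'−ẋ)/dt = (1.264518002−0.926974344)/0.048063 = 7.022942
  θ̈ = (θ̇'−θ̇)/dt = (1.012344704−1.280937534)/0.048063 = -5.588349
  sinθ=0.253931, cosθ=0.967222
  F = (M+m)·ẍ + m·l·cosθ·θ̈ − m·l·sinθ·θ̇² = 14.174692 + -0.542379 − 0.041809 = 13.590504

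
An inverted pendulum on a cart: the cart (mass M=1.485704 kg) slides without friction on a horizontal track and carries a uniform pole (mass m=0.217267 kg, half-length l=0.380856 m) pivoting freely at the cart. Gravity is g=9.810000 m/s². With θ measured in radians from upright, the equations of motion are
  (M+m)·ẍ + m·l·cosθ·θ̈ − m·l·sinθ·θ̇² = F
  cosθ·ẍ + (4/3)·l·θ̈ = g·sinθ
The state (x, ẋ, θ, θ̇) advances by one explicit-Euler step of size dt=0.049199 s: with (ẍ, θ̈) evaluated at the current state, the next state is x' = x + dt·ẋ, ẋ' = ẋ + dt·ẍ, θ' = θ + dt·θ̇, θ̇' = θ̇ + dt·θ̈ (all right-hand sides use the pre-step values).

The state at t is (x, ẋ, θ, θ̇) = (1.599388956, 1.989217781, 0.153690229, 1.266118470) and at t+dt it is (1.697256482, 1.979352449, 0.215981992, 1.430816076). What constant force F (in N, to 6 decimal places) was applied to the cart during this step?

F = -0.088046 N

ẍ = (ẋ'−ẋ)/dt = (1.979352449−1.989217781)/0.049199 = -0.200519
θ̈ = (θ̇'−θ̇)/dt = (1.430816076−1.266118470)/0.049199 = 3.347580
sinθ=0.153086, cosθ=0.988213
F = (M+m)·ẍ + m·l·cosθ·θ̈ − m·l·sinθ·θ̇² = -0.341478 + 0.273739 − 0.020307 = -0.088046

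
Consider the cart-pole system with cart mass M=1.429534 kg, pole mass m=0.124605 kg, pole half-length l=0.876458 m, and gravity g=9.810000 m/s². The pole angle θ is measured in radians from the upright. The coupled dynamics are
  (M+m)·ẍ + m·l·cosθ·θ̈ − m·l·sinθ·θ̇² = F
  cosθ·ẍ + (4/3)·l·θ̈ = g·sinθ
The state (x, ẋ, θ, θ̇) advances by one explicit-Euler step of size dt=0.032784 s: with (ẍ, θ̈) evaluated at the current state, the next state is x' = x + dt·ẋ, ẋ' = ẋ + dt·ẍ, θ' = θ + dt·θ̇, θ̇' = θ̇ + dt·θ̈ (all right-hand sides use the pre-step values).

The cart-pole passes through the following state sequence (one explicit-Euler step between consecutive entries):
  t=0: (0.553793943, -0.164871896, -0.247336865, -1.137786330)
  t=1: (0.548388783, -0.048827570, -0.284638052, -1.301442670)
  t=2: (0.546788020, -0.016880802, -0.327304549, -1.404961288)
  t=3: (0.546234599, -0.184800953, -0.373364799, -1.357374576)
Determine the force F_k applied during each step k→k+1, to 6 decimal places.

F_0 = 5.007156 N
F_1 = 1.235424 N
F_2 = -7.740912 N

step 0→1:
  ẍ = (ẋ'−ẋ)/dt = (-0.048827570−-0.164871896)/0.032784 = 3.539663
  θ̈ = (θ̇'−θ̇)/dt = (-1.301442670−-1.137786330)/0.032784 = -4.991958
  sinθ=-0.244823, cosθ=0.969568
  F = (M+m)·ẍ + m·l·cosθ·θ̈ − m·l·sinθ·θ̇² = 5.501129 + -0.528586 − -0.034613 = 5.007156
step 1→2:
  ẍ = (ẋ'−ẋ)/dt = (-0.016880802−-0.048827570)/0.032784 = 0.974462
  θ̈ = (θ̇'−θ̇)/dt = (-1.404961288−-1.301442670)/0.032784 = -3.157596
  sinθ=-0.280810, cosθ=0.959763
  F = (M+m)·ẍ + m·l·cosθ·θ̈ − m·l·sinθ·θ̇² = 1.514450 + -0.330969 − -0.051943 = 1.235424
step 2→3:
  ẍ = (ẋ'−ẋ)/dt = (-0.184800953−-0.016880802)/0.032784 = -5.122015
  θ̈ = (θ̇'−θ̇)/dt = (-1.357374576−-1.404961288)/0.032784 = 1.451522
  sinθ=-0.321492, cosθ=0.946912
  F = (M+m)·ẍ + m·l·cosθ·θ̈ − m·l·sinθ·θ̇² = -7.960324 + 0.150107 − -0.069305 = -7.740912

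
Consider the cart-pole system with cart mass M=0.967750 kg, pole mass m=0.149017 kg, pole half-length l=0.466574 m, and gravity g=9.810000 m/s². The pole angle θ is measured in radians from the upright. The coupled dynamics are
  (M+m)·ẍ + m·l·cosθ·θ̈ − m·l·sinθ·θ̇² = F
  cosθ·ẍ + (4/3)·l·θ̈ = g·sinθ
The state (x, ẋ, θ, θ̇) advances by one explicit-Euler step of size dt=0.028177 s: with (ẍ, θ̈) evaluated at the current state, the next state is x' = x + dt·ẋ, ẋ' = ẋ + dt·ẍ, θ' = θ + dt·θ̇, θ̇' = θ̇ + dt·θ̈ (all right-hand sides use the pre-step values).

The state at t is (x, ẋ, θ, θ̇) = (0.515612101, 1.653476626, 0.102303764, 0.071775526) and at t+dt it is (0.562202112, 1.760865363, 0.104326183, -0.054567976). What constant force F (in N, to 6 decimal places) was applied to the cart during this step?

ẍ = (ẋ'−ẋ)/dt = (1.760865363−1.653476626)/0.028177 = 3.811220
θ̈ = (θ̇'−θ̇)/dt = (-0.054567976−0.071775526)/0.028177 = -4.483923
sinθ=0.102125, cosθ=0.994772
F = (M+m)·ẍ + m·l·cosθ·θ̈ − m·l·sinθ·θ̇² = 4.256244 + -0.310126 − 0.000037 = 3.946082

F = 3.946082 N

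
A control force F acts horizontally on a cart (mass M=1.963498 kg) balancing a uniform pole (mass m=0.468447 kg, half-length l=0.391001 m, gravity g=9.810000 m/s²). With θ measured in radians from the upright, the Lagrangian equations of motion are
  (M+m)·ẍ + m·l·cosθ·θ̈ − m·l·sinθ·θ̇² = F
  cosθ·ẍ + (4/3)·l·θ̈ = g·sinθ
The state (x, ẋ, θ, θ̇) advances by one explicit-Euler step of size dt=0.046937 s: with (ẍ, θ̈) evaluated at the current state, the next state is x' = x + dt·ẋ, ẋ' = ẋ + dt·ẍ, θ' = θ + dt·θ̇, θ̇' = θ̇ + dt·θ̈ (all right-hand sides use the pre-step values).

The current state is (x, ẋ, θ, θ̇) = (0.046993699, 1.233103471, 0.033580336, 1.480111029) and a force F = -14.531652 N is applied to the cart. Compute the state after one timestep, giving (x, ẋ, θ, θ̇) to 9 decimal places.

sinθ=0.033574025, cosθ=0.999436233
temp = (F + m·l·θ̇²·sinθ)/(M+m) = (-14.531652 + 0.013471946)/2.431945 = -5.969781411
θ̈ = (g·sinθ − cosθ·temp)/(l·(4/3 − m·cos²θ/(M+m))) = 14.112800318
ẍ = temp − m·l·θ̈·cosθ/(M+m) = -7.032095321
Euler: x'=0.046993699+0.046937·1.233103471=0.104871877, ẋ'=1.233103471+0.046937·-7.032095321=0.903038013
       θ'=0.033580336+0.046937·1.480111029=0.103052307, θ̇'=1.480111029+0.046937·14.112800318=2.142523538

(0.104871877, 0.903038013, 0.103052307, 2.142523538)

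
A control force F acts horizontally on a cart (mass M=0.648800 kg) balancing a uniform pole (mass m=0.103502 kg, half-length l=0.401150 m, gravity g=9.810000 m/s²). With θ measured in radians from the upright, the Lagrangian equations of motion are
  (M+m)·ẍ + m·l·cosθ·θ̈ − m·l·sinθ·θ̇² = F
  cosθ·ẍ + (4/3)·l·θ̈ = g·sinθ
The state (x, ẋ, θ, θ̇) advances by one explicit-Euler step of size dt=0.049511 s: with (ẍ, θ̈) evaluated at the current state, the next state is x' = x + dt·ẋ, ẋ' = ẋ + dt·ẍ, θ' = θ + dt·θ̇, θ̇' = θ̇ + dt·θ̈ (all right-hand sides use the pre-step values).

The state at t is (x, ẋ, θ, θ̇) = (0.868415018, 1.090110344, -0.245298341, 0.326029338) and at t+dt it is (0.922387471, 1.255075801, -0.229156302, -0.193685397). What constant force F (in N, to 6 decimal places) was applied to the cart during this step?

F = 2.084878 N

ẍ = (ẋ'−ẋ)/dt = (1.255075801−1.090110344)/0.049511 = 3.331895
θ̈ = (θ̇'−θ̇)/dt = (-0.193685397−0.326029338)/0.049511 = -10.496955
sinθ=-0.242846, cosθ=0.970065
F = (M+m)·ẍ + m·l·cosθ·θ̈ − m·l·sinθ·θ̇² = 2.506591 + -0.422785 − -0.001072 = 2.084878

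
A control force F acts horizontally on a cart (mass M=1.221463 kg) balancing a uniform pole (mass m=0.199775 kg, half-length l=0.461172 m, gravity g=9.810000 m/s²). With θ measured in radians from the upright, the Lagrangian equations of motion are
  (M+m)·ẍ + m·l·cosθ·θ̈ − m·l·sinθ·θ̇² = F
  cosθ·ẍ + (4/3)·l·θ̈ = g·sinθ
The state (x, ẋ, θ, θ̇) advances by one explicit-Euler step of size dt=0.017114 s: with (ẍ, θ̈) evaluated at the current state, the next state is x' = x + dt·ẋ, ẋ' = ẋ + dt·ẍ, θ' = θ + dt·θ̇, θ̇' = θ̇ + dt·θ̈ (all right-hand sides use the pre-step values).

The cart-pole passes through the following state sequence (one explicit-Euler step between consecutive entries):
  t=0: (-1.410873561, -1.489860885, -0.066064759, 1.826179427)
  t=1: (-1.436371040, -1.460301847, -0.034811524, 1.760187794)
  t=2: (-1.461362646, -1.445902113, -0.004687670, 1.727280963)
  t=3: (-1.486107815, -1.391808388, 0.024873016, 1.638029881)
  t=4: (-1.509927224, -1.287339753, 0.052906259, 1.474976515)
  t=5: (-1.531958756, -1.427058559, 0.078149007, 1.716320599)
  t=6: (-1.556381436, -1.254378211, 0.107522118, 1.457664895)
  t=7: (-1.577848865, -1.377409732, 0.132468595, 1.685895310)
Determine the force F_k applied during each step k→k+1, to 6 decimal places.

F_0 = 2.120543 N
F_1 = 1.028724 N
F_2 = 4.013056 N
F_3 = 7.791984 N
F_4 = -10.316174 N
F_5 = 12.930927 N
F_6 = -9.016654 N

step 0→1:
  ẍ = (ẋ'−ẋ)/dt = (-1.460301847−-1.489860885)/0.017114 = 1.727185
  θ̈ = (θ̇'−θ̇)/dt = (1.760187794−1.826179427)/0.017114 = -3.856003
  sinθ=-0.066017, cosθ=0.997819
  F = (M+m)·ẍ + m·l·cosθ·θ̈ − m·l·sinθ·θ̇² = 2.454740 + -0.354481 − -0.020284 = 2.120543
step 1→2:
  ẍ = (ẋ'−ẋ)/dt = (-1.445902113−-1.460301847)/0.017114 = 0.841401
  θ̈ = (θ̇'−θ̇)/dt = (1.727280963−1.760187794)/0.017114 = -1.922802
  sinθ=-0.034804, cosθ=0.999394
  F = (M+m)·ẍ + m·l·cosθ·θ̈ − m·l·sinθ·θ̇² = 1.195831 + -0.177042 − -0.009935 = 1.028724
step 2→3:
  ẍ = (ẋ'−ẋ)/dt = (-1.391808388−-1.445902113)/0.017114 = 3.160788
  θ̈ = (θ̇'−θ̇)/dt = (1.638029881−1.727280963)/0.017114 = -5.215092
  sinθ=-0.004688, cosθ=0.999989
  F = (M+m)·ẍ + m·l·cosθ·θ̈ − m·l·sinθ·θ̇² = 4.492232 + -0.480464 − -0.001289 = 4.013056
step 3→4:
  ẍ = (ẋ'−ẋ)/dt = (-1.287339753−-1.391808388)/0.017114 = 6.104279
  θ̈ = (θ̇'−θ̇)/dt = (1.474976515−1.638029881)/0.017114 = -9.527484
  sinθ=0.024870, cosθ=0.999691
  F = (M+m)·ẍ + m·l·cosθ·θ̈ − m·l·sinθ·θ̇² = 8.675634 + -0.877502 − 0.006148 = 7.791984
step 4→5:
  ẍ = (ẋ'−ẋ)/dt = (-1.427058559−-1.287339753)/0.017114 = -8.164006
  θ̈ = (θ̇'−θ̇)/dt = (1.716320599−1.474976515)/0.017114 = 14.102143
  sinθ=0.052882, cosθ=0.998601
  F = (M+m)·ẍ + m·l·cosθ·θ̈ − m·l·sinθ·θ̇² = -11.602996 + 1.297422 − 0.010599 = -10.316174
step 5→6:
  ẍ = (ẋ'−ẋ)/dt = (-1.254378211−-1.427058559)/0.017114 = 10.090005
  θ̈ = (θ̇'−θ̇)/dt = (1.457664895−1.716320599)/0.017114 = -15.113691
  sinθ=0.078069, cosθ=0.996948
  F = (M+m)·ẍ + m·l·cosθ·θ̈ − m·l·sinθ·θ̇² = 14.340299 + -1.388184 − 0.021188 = 12.930927
step 6→7:
  ẍ = (ẋ'−ẋ)/dt = (-1.377409732−-1.254378211)/0.017114 = -7.188940
  θ̈ = (θ̇'−θ̇)/dt = (1.685895310−1.457664895)/0.017114 = 13.335890
  sinθ=0.107315, cosθ=0.994225
  F = (M+m)·ẍ + m·l·cosθ·θ̈ − m·l·sinθ·θ̇² = -10.217195 + 1.221549 − 0.021008 = -9.016654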